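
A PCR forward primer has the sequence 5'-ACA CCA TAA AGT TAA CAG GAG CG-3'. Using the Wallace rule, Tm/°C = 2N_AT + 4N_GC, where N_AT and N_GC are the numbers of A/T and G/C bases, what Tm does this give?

66°C

Base counts: C=5, A=10, T=3, G=5
AT pairs contribute 13, GC pairs contribute 10.
Tm = 4·10 + 2·13 = 40 + 26 = 66°C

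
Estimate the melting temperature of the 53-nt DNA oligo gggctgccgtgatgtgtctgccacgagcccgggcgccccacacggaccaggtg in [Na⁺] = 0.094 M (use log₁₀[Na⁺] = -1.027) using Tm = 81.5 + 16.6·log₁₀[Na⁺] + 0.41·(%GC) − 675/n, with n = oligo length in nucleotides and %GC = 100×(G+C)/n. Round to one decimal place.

81.9°C

Length n = 53. Base counts: G=20, T=7, A=7, C=19
G+C = 39, so %GC = 39/53 × 100 = 73.585%
Salt term: 16.6 × (-1.027) = -17.048
GC term: 0.41 × 73.585 = 30.17; length term: −675/53 = −12.736
Tm = 81.5 + (-17.048) + 30.17 − 12.736 = 81.886 → 81.9°C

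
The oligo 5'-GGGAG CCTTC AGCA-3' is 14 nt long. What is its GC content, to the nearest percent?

T=2, C=4, G=5, A=3
G+C = 5 + 4 = 9 out of 14 bases
%GC = 9/14 × 100 = 64.29% ≈ 64%

64%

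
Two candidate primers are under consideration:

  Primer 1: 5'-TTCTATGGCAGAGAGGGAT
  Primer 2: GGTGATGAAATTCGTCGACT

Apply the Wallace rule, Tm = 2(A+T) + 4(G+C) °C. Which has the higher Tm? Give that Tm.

Primer 1: A+T=10, G+C=9 → Tm = 2(10)+4(9) = 56°C
Primer 2: A+T=11, G+C=9 → Tm = 2(11)+4(9) = 58°C
56°C vs 58°C → primer 2 is higher.

Primer 2, 58°C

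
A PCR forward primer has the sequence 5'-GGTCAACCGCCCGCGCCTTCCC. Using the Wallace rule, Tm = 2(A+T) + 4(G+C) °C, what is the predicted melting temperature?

78°C

Base counts: C=12, G=5, A=2, T=3
AT pairs contribute 5, GC pairs contribute 17.
Tm = 4·17 + 2·5 = 68 + 10 = 78°C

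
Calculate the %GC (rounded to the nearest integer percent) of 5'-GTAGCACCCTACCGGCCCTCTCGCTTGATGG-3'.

Base counts: T=7, A=4, C=12, G=8
G+C = 8 + 12 = 20 out of 31 bases
%GC = 20/31 × 100 = 64.52% ≈ 65%

65%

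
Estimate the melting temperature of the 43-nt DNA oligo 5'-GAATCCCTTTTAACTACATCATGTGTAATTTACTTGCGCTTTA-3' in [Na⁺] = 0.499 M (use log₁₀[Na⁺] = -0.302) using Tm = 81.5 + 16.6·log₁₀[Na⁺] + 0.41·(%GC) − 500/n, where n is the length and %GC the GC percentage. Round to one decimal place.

78.2°C

Length n = 43. A=11, G=5, T=18, C=9
G+C = 14, so %GC = 14/43 × 100 = 32.558%
Salt term: 16.6 × (-0.302) = -5.013
GC term: 0.41 × 32.558 = 13.349; length term: −500/43 = −11.628
Tm = 81.5 + (-5.013) + 13.349 − 11.628 = 78.208 → 78.2°C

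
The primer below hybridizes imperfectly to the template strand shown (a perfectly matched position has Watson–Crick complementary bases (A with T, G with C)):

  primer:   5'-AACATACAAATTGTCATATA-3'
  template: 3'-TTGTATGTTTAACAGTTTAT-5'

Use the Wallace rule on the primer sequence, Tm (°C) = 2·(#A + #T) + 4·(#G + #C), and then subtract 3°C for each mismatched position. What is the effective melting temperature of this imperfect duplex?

Primer base counts: A=10, T=6, G=1, C=3 → A+T=16, G+C=4
Perfect-match Tm = 2(16) + 4(4) = 32 + 16 = 48°C
Mismatches (positions where the bases are not complementary): 1 (at position 17)
Effective Tm = 48 − 1×3 = 48 − 3 = 45°C

45°C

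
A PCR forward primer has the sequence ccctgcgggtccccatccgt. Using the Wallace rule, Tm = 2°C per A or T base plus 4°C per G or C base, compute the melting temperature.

70°C

Base counts: T=4, G=5, C=10, A=1
A+T = 5, G+C = 15
Tm = 2×5 + 4×15 = 70°C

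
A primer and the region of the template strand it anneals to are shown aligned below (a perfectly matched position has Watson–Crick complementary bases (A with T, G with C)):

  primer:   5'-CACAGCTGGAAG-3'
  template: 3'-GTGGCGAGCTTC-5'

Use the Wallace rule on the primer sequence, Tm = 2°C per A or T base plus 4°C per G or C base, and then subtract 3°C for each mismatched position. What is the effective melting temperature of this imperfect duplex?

32°C

Primer base counts: A=4, T=1, G=4, C=3 → A+T=5, G+C=7
Perfect-match Tm = 2(5) + 4(7) = 10 + 28 = 38°C
Mismatches (positions where the bases are not complementary): 2 (at positions 4, 8)
Effective Tm = 38 − 2×3 = 38 − 6 = 32°C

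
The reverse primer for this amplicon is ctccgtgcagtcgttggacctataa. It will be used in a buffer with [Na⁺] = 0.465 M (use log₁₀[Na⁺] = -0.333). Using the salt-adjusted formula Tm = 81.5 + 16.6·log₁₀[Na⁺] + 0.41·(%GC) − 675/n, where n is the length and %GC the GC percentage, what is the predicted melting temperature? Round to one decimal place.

Length n = 25. Counting bases: A=5, G=6, T=7, C=7
G+C = 13, so %GC = 13/25 × 100 = 52%
Salt term: 16.6 × (-0.333) = -5.528
GC term: 0.41 × 52 = 21.32; length term: −675/25 = −27
Tm = 81.5 + (-5.528) + 21.32 − 27 = 70.292 → 70.3°C

70.3°C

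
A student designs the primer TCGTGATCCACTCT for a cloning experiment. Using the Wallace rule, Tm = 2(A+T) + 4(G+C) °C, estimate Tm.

42°C

Base counts: A=2, C=5, T=5, G=2
So N_AT = 7 and N_GC = 7.
Tm = 2(7) + 4(7) = 14 + 28 = 42°C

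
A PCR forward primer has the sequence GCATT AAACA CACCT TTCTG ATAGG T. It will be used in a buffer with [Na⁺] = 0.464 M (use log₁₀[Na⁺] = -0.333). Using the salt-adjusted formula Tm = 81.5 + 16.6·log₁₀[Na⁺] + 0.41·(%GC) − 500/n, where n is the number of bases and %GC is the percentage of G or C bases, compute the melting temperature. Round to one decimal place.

Length n = 26. Scanning the sequence gives G=4, T=8, A=8, C=6.
G+C = 10, so %GC = 10/26 × 100 = 38.462%
Salt term: 16.6 × (-0.333) = -5.528
GC term: 0.41 × 38.462 = 15.769; length term: −500/26 = −19.231
Tm = 81.5 + (-5.528) + 15.769 − 19.231 = 72.51 → 72.5°C

72.5°C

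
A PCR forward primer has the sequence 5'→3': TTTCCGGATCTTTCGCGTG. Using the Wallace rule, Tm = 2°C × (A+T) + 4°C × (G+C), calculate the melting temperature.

Counting bases: T=8, A=1, G=5, C=5
A+T = 9, G+C = 10
Tm = 2×9 + 4×10 = 58°C

58°C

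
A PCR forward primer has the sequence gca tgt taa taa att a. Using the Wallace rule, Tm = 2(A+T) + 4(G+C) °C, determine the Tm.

38°C

T=6, G=2, C=1, A=7
A+T = 13, G+C = 3
Tm = 2×13 + 4×3 = 38°C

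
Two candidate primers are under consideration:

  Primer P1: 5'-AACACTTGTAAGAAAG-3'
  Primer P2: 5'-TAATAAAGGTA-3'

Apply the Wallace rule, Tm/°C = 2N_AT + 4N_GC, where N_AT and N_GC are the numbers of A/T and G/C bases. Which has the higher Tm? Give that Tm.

Primer P1, 42°C

Primer P1: A+T=11, G+C=5 → Tm = 2(11)+4(5) = 42°C
Primer P2: A+T=9, G+C=2 → Tm = 2(9)+4(2) = 26°C
42°C vs 26°C → primer P1 is higher.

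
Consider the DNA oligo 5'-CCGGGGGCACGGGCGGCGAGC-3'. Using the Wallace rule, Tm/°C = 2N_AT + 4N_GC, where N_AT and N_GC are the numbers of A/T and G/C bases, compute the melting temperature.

Counting bases: T=0, C=7, G=12, A=2
A+T = 2, G+C = 19
Tm = 2×2 + 4×19 = 80°C

80°C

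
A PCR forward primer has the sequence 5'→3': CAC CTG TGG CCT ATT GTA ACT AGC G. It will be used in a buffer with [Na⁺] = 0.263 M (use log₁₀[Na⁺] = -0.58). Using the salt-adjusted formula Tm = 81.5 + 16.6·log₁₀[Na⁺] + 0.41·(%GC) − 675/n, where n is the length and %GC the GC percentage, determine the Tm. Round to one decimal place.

Length n = 25. Counting bases: C=7, T=7, A=5, G=6
G+C = 13, so %GC = 13/25 × 100 = 52%
Salt term: 16.6 × (-0.58) = -9.628
GC term: 0.41 × 52 = 21.32; length term: −675/25 = −27
Tm = 81.5 + (-9.628) + 21.32 − 27 = 66.192 → 66.2°C

66.2°C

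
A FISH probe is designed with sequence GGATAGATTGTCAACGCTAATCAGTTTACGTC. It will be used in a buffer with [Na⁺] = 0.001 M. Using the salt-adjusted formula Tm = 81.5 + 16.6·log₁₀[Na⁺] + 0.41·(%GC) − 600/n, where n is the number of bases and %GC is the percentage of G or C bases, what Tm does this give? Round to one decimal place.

Length n = 32. G=7, T=10, A=9, C=6
G+C = 13, so %GC = 13/32 × 100 = 40.625%
Salt term: 16.6 × (-3) = -49.8
GC term: 0.41 × 40.625 = 16.656; length term: −600/32 = −18.75
Tm = 81.5 + (-49.8) + 16.656 − 18.75 = 29.606 → 29.6°C

29.6°C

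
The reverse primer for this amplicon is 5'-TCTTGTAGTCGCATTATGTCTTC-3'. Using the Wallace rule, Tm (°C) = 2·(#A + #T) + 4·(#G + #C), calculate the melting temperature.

64°C

Counting bases: T=11, G=4, A=3, C=5
AT pairs contribute 14, GC pairs contribute 9.
Tm = 2×14 + 4×9 = 64°C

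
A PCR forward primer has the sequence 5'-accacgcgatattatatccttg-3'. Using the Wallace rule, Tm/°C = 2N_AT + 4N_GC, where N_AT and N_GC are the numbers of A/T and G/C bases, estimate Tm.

Scanning the sequence gives T=7, A=6, G=3, C=6.
So N_AT = 13 and N_GC = 9.
Tm = 2×13 + 4×9 = 62°C

62°C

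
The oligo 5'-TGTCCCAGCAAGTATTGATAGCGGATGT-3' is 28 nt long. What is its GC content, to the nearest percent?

46%

Base counts: T=8, C=5, A=7, G=8
G+C = 8 + 5 = 13 out of 28 bases
%GC = 13/28 × 100 = 46.43% ≈ 46%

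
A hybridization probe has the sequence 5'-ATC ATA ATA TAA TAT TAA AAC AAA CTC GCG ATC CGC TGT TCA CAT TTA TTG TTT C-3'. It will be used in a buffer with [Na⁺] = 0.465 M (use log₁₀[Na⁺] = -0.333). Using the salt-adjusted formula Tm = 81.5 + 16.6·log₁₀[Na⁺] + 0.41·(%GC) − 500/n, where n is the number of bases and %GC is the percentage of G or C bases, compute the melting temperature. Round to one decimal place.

78.8°C

Length n = 55. Counting bases: A=19, T=20, C=11, G=5
G+C = 16, so %GC = 16/55 × 100 = 29.091%
Salt term: 16.6 × (-0.333) = -5.528
GC term: 0.41 × 29.091 = 11.927; length term: −500/55 = −9.091
Tm = 81.5 + (-5.528) + 11.927 − 9.091 = 78.808 → 78.8°C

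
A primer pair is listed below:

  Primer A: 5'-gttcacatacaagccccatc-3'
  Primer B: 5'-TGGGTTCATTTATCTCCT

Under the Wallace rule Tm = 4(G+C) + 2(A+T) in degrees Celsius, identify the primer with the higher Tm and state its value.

Primer A, 60°C

Primer A: A+T=10, G+C=10 → Tm = 2(10)+4(10) = 60°C
Primer B: A+T=11, G+C=7 → Tm = 2(11)+4(7) = 50°C
60°C vs 50°C → primer A is higher.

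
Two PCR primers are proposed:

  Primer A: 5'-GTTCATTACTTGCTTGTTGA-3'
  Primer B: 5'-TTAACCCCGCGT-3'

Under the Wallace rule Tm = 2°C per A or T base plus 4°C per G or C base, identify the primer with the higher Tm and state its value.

Primer A, 54°C

Primer A: A+T=13, G+C=7 → Tm = 2(13)+4(7) = 54°C
Primer B: A+T=5, G+C=7 → Tm = 2(5)+4(7) = 38°C
54°C vs 38°C → primer A is higher.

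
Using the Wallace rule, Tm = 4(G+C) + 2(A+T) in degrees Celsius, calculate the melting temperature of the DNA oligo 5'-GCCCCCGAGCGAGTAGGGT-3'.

G=8, T=2, A=3, C=6
A+T = 5, G+C = 14
Tm = 2(5) + 4(14) = 10 + 56 = 66°C

66°C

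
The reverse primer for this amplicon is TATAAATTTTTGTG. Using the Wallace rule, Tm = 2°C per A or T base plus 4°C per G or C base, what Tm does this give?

32°C

Counting bases: T=8, C=0, A=4, G=2
So N_AT = 12 and N_GC = 2.
Tm = 4·2 + 2·12 = 8 + 24 = 32°C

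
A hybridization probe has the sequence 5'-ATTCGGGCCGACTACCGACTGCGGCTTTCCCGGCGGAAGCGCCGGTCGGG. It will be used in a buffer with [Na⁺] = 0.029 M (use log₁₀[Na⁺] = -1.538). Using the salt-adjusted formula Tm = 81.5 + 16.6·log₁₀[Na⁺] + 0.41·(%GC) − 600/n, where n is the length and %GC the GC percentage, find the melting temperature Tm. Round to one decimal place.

Length n = 50. Base counts: G=19, C=17, A=6, T=8
G+C = 36, so %GC = 36/50 × 100 = 72%
Salt term: 16.6 × (-1.538) = -25.531
GC term: 0.41 × 72 = 29.52; length term: −600/50 = −12
Tm = 81.5 + (-25.531) + 29.52 − 12 = 73.489 → 73.5°C

73.5°C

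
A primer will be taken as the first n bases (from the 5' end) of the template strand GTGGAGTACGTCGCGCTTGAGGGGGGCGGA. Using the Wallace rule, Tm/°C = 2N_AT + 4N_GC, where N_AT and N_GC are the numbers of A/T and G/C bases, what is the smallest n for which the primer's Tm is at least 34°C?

n = 11

First 10 bases: GTGGAGTACG → Tm = 32°C (< 34°C)
First 11 bases: GTGGAGTACGT → Tm = 34°C (≥ 34°C)
Since every base adds ≥2°C, Tm only increases with n, so the threshold is first crossed at n = 11.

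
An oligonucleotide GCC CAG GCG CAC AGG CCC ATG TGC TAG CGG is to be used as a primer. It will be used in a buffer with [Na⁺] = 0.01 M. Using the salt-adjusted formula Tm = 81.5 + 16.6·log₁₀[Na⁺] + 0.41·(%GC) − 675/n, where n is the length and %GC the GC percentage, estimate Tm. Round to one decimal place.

55.9°C

Length n = 30. Counting bases: G=11, A=5, C=11, T=3
G+C = 22, so %GC = 22/30 × 100 = 73.333%
Salt term: 16.6 × (-2) = -33.2
GC term: 0.41 × 73.333 = 30.067; length term: −675/30 = −22.5
Tm = 81.5 + (-33.2) + 30.067 − 22.5 = 55.867 → 55.9°C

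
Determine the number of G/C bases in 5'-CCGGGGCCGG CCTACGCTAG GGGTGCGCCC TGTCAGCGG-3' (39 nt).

Counting bases: C=14, T=5, A=3, G=17
Total G or C: 17 + 14 = 31

31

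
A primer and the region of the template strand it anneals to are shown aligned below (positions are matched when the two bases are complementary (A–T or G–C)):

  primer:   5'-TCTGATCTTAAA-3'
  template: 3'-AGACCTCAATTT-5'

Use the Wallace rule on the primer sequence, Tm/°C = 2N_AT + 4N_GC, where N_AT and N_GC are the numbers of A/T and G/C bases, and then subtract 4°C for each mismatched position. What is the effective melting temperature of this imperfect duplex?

Primer base counts: A=4, T=5, G=1, C=2 → A+T=9, G+C=3
Perfect-match Tm = 2(9) + 4(3) = 18 + 12 = 30°C
Mismatches (positions where the bases are not complementary): 3 (at positions 5, 6, 7)
Effective Tm = 30 − 3×4 = 30 − 12 = 18°C

18°C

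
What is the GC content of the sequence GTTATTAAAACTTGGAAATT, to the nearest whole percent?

A=8, C=1, T=8, G=3
G+C = 3 + 1 = 4 out of 20 bases
%GC = 4/20 × 100 = 20% ≈ 20%

20%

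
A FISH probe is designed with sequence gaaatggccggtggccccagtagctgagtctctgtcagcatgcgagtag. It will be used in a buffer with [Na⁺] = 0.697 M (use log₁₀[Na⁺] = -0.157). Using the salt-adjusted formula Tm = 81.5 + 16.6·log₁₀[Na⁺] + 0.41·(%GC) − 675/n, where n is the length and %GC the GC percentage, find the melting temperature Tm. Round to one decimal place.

Length n = 49. Base counts: C=12, T=10, A=10, G=17
G+C = 29, so %GC = 29/49 × 100 = 59.184%
Salt term: 16.6 × (-0.157) = -2.606
GC term: 0.41 × 59.184 = 24.265; length term: −675/49 = −13.776
Tm = 81.5 + (-2.606) + 24.265 − 13.776 = 89.383 → 89.4°C

89.4°C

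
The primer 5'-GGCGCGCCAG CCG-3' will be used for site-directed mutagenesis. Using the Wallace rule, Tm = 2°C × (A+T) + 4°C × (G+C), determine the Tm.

Base counts: A=1, C=6, T=0, G=6
AT pairs contribute 1, GC pairs contribute 12.
Tm = 2(1) + 4(12) = 2 + 48 = 50°C

50°C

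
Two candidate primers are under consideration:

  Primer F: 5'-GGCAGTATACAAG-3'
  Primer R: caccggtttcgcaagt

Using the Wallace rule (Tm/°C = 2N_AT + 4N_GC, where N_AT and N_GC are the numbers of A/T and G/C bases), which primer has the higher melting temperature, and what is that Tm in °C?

Primer F: A+T=7, G+C=6 → Tm = 2(7)+4(6) = 38°C
Primer R: A+T=7, G+C=9 → Tm = 2(7)+4(9) = 50°C
38°C vs 50°C → primer R is higher.

Primer R, 50°C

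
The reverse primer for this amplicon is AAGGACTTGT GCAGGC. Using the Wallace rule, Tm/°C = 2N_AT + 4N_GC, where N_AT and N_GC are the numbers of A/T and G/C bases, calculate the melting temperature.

C=3, T=3, A=4, G=6
AT pairs contribute 7, GC pairs contribute 9.
Tm = 2(7) + 4(9) = 14 + 36 = 50°C

50°C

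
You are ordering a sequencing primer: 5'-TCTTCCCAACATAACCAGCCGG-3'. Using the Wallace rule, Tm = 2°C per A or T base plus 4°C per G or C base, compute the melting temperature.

68°C

Base counts: G=3, C=9, A=6, T=4
A+T = 10, G+C = 12
Tm = 2(10) + 4(12) = 20 + 48 = 68°C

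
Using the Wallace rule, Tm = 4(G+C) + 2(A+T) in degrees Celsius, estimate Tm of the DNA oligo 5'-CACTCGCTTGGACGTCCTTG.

64°C

Base counts: G=5, T=6, C=7, A=2
AT pairs contribute 8, GC pairs contribute 12.
Tm = 2×8 + 4×12 = 64°C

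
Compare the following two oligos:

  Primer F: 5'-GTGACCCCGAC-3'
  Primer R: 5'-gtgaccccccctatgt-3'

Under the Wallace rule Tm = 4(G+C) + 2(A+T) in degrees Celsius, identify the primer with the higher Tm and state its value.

Primer R, 52°C

Primer F: A+T=3, G+C=8 → Tm = 2(3)+4(8) = 38°C
Primer R: A+T=6, G+C=10 → Tm = 2(6)+4(10) = 52°C
38°C vs 52°C → primer R is higher.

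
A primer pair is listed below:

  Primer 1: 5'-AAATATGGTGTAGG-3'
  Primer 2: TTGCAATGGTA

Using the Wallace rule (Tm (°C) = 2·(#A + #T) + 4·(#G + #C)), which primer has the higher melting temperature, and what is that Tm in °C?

Primer 1: A+T=9, G+C=5 → Tm = 2(9)+4(5) = 38°C
Primer 2: A+T=7, G+C=4 → Tm = 2(7)+4(4) = 30°C
38°C vs 30°C → primer 1 is higher.

Primer 1, 38°C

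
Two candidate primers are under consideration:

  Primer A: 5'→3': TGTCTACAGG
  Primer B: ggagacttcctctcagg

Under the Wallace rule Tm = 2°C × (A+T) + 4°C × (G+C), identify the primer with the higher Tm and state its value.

Primer B, 54°C

Primer A: A+T=5, G+C=5 → Tm = 2(5)+4(5) = 30°C
Primer B: A+T=7, G+C=10 → Tm = 2(7)+4(10) = 54°C
30°C vs 54°C → primer B is higher.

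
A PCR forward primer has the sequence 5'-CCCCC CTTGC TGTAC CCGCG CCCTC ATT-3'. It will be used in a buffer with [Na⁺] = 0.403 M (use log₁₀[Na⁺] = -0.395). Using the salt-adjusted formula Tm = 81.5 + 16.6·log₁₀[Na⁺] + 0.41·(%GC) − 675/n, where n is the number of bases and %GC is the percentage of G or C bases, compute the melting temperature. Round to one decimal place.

78.7°C

Length n = 28. Base counts: C=15, T=7, A=2, G=4
G+C = 19, so %GC = 19/28 × 100 = 67.857%
Salt term: 16.6 × (-0.395) = -6.557
GC term: 0.41 × 67.857 = 27.821; length term: −675/28 = −24.107
Tm = 81.5 + (-6.557) + 27.821 − 24.107 = 78.657 → 78.7°C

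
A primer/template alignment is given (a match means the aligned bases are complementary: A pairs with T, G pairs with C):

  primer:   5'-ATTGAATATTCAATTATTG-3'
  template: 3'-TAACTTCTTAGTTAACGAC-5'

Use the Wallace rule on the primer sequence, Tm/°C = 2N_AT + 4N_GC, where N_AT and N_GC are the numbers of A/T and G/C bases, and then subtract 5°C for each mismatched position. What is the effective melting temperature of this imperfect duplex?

24°C

Primer base counts: A=7, T=9, G=2, C=1 → A+T=16, G+C=3
Perfect-match Tm = 2(16) + 4(3) = 32 + 12 = 44°C
Mismatches (positions where the bases are not complementary): 4 (at positions 7, 9, 16, 17)
Effective Tm = 44 − 4×5 = 44 − 20 = 24°C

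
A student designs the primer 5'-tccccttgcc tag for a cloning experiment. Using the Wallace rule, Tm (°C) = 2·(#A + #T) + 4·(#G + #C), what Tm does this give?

42°C

G=2, A=1, T=4, C=6
AT pairs contribute 5, GC pairs contribute 8.
Tm = 4·8 + 2·5 = 32 + 10 = 42°C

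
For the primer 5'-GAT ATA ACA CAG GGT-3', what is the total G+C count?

A=6, C=2, G=4, T=3
G+C = 4 + 2 = 6

6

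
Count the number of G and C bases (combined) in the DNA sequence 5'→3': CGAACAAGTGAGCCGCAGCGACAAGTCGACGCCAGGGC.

25

Scanning the sequence gives A=11, T=2, G=13, C=12.
Total G or C: 13 + 12 = 25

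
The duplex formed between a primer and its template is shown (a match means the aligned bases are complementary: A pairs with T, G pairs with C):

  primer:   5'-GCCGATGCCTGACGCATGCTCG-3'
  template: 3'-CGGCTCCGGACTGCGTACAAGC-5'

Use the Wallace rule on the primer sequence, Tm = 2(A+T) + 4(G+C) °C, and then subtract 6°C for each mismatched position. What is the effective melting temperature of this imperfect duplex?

Primer base counts: A=3, T=4, G=7, C=8 → A+T=7, G+C=15
Perfect-match Tm = 2(7) + 4(15) = 14 + 60 = 74°C
Mismatches (positions where the bases are not complementary): 2 (at positions 6, 19)
Effective Tm = 74 − 2×6 = 74 − 12 = 62°C

62°C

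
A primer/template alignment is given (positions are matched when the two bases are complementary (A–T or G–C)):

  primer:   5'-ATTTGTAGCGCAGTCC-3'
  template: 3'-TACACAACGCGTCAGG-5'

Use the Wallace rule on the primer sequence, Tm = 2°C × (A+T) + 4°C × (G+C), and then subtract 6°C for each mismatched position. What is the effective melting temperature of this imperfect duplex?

Primer base counts: A=3, T=5, G=4, C=4 → A+T=8, G+C=8
Perfect-match Tm = 2(8) + 4(8) = 16 + 32 = 48°C
Mismatches (positions where the bases are not complementary): 2 (at positions 3, 7)
Effective Tm = 48 − 2×6 = 48 − 12 = 36°C

36°C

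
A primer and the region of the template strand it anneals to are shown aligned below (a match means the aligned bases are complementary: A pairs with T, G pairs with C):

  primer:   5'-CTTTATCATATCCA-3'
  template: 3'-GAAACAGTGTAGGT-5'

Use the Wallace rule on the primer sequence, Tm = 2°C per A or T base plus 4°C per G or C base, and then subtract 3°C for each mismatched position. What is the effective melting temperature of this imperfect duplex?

Primer base counts: A=4, T=6, G=0, C=4 → A+T=10, G+C=4
Perfect-match Tm = 2(10) + 4(4) = 20 + 16 = 36°C
Mismatches (positions where the bases are not complementary): 2 (at positions 5, 9)
Effective Tm = 36 − 2×3 = 36 − 6 = 30°C

30°C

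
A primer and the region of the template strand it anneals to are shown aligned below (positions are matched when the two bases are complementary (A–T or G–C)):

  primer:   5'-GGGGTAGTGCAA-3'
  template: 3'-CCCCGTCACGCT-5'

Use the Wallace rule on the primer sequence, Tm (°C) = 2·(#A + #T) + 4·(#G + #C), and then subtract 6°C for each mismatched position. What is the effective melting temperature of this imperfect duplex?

Primer base counts: A=3, T=2, G=6, C=1 → A+T=5, G+C=7
Perfect-match Tm = 2(5) + 4(7) = 10 + 28 = 38°C
Mismatches (positions where the bases are not complementary): 2 (at positions 5, 11)
Effective Tm = 38 − 2×6 = 38 − 12 = 26°C

26°C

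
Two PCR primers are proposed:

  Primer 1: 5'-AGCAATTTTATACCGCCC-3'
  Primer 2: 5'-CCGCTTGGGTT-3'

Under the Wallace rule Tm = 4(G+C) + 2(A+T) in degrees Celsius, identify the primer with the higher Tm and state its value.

Primer 1, 52°C

Primer 1: A+T=10, G+C=8 → Tm = 2(10)+4(8) = 52°C
Primer 2: A+T=4, G+C=7 → Tm = 2(4)+4(7) = 36°C
52°C vs 36°C → primer 1 is higher.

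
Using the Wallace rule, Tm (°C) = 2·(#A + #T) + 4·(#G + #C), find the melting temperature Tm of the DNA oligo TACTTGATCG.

G=2, A=2, T=4, C=2
So N_AT = 6 and N_GC = 4.
Tm = 4·4 + 2·6 = 16 + 12 = 28°C

28°C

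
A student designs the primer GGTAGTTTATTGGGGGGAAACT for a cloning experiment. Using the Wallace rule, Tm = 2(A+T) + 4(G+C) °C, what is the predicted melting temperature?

64°C

Counting bases: A=5, T=7, C=1, G=9
So N_AT = 12 and N_GC = 10.
Tm = 2(12) + 4(10) = 24 + 40 = 64°C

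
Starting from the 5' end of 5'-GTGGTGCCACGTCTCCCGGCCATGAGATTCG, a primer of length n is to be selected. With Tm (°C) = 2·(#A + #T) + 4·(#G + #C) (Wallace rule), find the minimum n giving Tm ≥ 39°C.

First 11 bases: GTGGTGCCACG → Tm = 38°C (< 39°C)
First 12 bases: GTGGTGCCACGT → Tm = 40°C (≥ 39°C)
Each additional base adds 2°C (A/T) or 4°C (G/C), so Tm is non-decreasing in n; n = 12 is the first length to reach 39°C.

n = 12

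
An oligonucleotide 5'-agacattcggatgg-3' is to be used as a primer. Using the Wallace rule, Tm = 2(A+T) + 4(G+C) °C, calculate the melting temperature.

42°C

Counting bases: C=2, T=3, G=5, A=4
AT pairs contribute 7, GC pairs contribute 7.
Tm = 2(7) + 4(7) = 14 + 28 = 42°C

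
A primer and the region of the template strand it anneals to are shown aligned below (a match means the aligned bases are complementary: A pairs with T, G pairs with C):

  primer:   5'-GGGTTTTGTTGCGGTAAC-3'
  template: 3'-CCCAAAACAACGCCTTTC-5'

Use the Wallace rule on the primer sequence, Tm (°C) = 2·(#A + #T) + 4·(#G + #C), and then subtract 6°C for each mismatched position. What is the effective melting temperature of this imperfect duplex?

Primer base counts: A=2, T=7, G=7, C=2 → A+T=9, G+C=9
Perfect-match Tm = 2(9) + 4(9) = 18 + 36 = 54°C
Mismatches (positions where the bases are not complementary): 2 (at positions 15, 18)
Effective Tm = 54 − 2×6 = 54 − 12 = 42°C

42°C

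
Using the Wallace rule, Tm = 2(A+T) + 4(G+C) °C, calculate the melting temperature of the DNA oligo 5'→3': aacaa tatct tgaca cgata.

52°C

Counting bases: T=5, A=9, C=4, G=2
AT pairs contribute 14, GC pairs contribute 6.
Tm = 4·6 + 2·14 = 24 + 28 = 52°C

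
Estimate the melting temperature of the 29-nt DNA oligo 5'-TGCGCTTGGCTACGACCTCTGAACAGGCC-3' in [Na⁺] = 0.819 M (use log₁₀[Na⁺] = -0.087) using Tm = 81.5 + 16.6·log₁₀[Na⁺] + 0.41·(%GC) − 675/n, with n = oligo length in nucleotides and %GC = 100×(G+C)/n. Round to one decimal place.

Length n = 29. Base counts: C=10, T=6, G=8, A=5
G+C = 18, so %GC = 18/29 × 100 = 62.069%
Salt term: 16.6 × (-0.087) = -1.444
GC term: 0.41 × 62.069 = 25.448; length term: −675/29 = −23.276
Tm = 81.5 + (-1.444) + 25.448 − 23.276 = 82.228 → 82.2°C

82.2°C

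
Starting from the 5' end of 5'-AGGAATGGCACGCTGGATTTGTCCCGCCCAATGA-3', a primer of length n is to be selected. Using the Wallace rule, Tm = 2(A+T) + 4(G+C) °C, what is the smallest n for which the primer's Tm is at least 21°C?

n = 8

First 7 bases: AGGAATG → Tm = 20°C (< 21°C)
First 8 bases: AGGAATGG → Tm = 24°C (≥ 21°C)
Each additional base adds 2°C (A/T) or 4°C (G/C), so Tm is non-decreasing in n; n = 8 is the first length to reach 21°C.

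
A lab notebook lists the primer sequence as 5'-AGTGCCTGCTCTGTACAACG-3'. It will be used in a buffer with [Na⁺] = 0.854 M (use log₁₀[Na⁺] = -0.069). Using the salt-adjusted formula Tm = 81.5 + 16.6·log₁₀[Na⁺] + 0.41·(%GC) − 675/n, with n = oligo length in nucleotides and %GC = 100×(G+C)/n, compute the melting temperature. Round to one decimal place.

Length n = 20. Scanning the sequence gives A=4, G=5, C=6, T=5.
G+C = 11, so %GC = 11/20 × 100 = 55%
Salt term: 16.6 × (-0.069) = -1.145
GC term: 0.41 × 55 = 22.55; length term: −675/20 = −33.75
Tm = 81.5 + (-1.145) + 22.55 − 33.75 = 69.155 → 69.2°C

69.2°C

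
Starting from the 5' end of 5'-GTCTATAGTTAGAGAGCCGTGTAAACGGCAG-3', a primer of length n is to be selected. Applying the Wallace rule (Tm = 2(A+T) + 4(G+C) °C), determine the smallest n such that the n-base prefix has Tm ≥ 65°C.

First 22 bases: GTCTATAGTTAGAGAGCCGTGT → Tm = 64°C (< 65°C)
First 23 bases: GTCTATAGTTAGAGAGCCGTGTA → Tm = 66°C (≥ 65°C)
Since every base adds ≥2°C, Tm only increases with n, so the threshold is first crossed at n = 23.

n = 23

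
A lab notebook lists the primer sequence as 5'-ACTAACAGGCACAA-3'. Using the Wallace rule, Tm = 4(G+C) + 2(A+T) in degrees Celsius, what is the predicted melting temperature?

40°C

Counting bases: C=4, G=2, T=1, A=7
AT pairs contribute 8, GC pairs contribute 6.
Tm = 4·6 + 2·8 = 24 + 16 = 40°C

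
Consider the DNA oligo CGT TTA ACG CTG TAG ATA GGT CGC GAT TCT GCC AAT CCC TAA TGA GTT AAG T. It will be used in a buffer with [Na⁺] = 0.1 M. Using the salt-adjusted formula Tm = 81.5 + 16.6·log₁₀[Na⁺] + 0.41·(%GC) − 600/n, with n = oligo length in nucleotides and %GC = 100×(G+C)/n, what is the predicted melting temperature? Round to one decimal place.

71.5°C

Length n = 52. C=11, T=16, A=13, G=12
G+C = 23, so %GC = 23/52 × 100 = 44.231%
Salt term: 16.6 × (-1) = -16.6
GC term: 0.41 × 44.231 = 18.135; length term: −600/52 = −11.538
Tm = 81.5 + (-16.6) + 18.135 − 11.538 = 71.497 → 71.5°C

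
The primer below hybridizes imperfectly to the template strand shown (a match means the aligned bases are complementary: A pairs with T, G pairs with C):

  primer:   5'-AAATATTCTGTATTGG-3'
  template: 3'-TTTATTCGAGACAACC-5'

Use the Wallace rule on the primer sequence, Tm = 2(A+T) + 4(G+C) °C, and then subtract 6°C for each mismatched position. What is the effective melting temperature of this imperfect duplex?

16°C

Primer base counts: A=5, T=7, G=3, C=1 → A+T=12, G+C=4
Perfect-match Tm = 2(12) + 4(4) = 24 + 16 = 40°C
Mismatches (positions where the bases are not complementary): 4 (at positions 6, 7, 10, 12)
Effective Tm = 40 − 4×6 = 40 − 24 = 16°C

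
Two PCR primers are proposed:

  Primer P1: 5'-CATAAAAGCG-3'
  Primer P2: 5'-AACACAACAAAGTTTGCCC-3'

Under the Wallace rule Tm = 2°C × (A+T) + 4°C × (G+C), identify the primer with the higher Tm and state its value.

Primer P2, 54°C

Primer P1: A+T=6, G+C=4 → Tm = 2(6)+4(4) = 28°C
Primer P2: A+T=11, G+C=8 → Tm = 2(11)+4(8) = 54°C
28°C vs 54°C → primer P2 is higher.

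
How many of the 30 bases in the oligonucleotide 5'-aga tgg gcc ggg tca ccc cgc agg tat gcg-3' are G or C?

A=5, G=12, T=4, C=9
Total G or C: 12 + 9 = 21

21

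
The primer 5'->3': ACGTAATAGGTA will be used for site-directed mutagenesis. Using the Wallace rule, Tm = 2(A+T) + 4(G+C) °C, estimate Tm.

32°C

Counting bases: G=3, C=1, A=5, T=3
So N_AT = 8 and N_GC = 4.
Tm = 4·4 + 2·8 = 16 + 16 = 32°C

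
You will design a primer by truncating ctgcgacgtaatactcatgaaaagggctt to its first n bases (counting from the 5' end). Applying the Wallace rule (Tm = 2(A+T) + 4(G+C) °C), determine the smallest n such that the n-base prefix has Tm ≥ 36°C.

n = 12

First 11 bases: CTGCGACGTAA → Tm = 34°C (< 36°C)
First 12 bases: CTGCGACGTAAT → Tm = 36°C (≥ 36°C)
Each additional base adds 2°C (A/T) or 4°C (G/C), so Tm is non-decreasing in n; n = 12 is the first length to reach 36°C.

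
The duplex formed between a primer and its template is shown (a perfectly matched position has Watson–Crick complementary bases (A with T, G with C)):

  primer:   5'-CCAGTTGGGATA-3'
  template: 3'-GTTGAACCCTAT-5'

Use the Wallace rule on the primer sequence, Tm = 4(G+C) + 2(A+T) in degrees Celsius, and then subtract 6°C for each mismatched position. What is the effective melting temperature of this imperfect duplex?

24°C

Primer base counts: A=3, T=3, G=4, C=2 → A+T=6, G+C=6
Perfect-match Tm = 2(6) + 4(6) = 12 + 24 = 36°C
Mismatches (positions where the bases are not complementary): 2 (at positions 2, 4)
Effective Tm = 36 − 2×6 = 36 − 12 = 24°C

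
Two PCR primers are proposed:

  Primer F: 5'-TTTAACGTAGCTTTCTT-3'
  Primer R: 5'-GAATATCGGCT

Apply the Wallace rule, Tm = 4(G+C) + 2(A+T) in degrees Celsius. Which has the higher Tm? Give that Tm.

Primer F: A+T=12, G+C=5 → Tm = 2(12)+4(5) = 44°C
Primer R: A+T=6, G+C=5 → Tm = 2(6)+4(5) = 32°C
44°C vs 32°C → primer F is higher.

Primer F, 44°C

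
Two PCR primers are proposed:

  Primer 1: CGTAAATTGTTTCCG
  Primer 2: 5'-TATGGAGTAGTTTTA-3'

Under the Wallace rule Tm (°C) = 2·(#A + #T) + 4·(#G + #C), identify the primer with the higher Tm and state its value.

Primer 1, 42°C

Primer 1: A+T=9, G+C=6 → Tm = 2(9)+4(6) = 42°C
Primer 2: A+T=11, G+C=4 → Tm = 2(11)+4(4) = 38°C
42°C vs 38°C → primer 1 is higher.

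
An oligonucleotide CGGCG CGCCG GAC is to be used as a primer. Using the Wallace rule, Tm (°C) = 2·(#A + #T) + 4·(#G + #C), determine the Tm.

Base counts: C=6, G=6, A=1, T=0
So N_AT = 1 and N_GC = 12.
Tm = 2×1 + 4×12 = 50°C

50°C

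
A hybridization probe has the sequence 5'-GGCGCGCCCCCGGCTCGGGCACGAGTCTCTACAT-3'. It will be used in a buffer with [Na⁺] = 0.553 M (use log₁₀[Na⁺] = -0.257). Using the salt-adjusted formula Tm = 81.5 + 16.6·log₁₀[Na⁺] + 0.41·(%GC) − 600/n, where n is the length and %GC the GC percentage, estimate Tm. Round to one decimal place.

89.7°C

Length n = 34. Counting bases: G=11, A=4, C=14, T=5
G+C = 25, so %GC = 25/34 × 100 = 73.529%
Salt term: 16.6 × (-0.257) = -4.266
GC term: 0.41 × 73.529 = 30.147; length term: −600/34 = −17.647
Tm = 81.5 + (-4.266) + 30.147 − 17.647 = 89.734 → 89.7°C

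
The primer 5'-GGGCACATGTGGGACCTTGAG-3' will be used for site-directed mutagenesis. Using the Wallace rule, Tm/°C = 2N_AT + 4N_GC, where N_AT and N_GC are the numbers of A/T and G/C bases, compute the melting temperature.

Counting bases: A=4, C=4, G=9, T=4
AT pairs contribute 8, GC pairs contribute 13.
Tm = 2×8 + 4×13 = 68°C

68°C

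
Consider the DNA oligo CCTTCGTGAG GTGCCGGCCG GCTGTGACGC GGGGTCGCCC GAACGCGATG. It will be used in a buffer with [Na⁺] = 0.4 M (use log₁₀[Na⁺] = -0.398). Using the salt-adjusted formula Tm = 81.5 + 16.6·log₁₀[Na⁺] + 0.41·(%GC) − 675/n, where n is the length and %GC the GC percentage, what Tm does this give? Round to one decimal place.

91.7°C

Length n = 50. Scanning the sequence gives G=21, C=16, A=5, T=8.
G+C = 37, so %GC = 37/50 × 100 = 74%
Salt term: 16.6 × (-0.398) = -6.607
GC term: 0.41 × 74 = 30.34; length term: −675/50 = −13.5
Tm = 81.5 + (-6.607) + 30.34 − 13.5 = 91.733 → 91.7°C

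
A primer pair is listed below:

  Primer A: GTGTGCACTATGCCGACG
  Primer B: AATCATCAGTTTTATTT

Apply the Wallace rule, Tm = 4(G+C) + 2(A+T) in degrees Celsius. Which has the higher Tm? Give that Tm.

Primer A: A+T=7, G+C=11 → Tm = 2(7)+4(11) = 58°C
Primer B: A+T=14, G+C=3 → Tm = 2(14)+4(3) = 40°C
58°C vs 40°C → primer A is higher.

Primer A, 58°C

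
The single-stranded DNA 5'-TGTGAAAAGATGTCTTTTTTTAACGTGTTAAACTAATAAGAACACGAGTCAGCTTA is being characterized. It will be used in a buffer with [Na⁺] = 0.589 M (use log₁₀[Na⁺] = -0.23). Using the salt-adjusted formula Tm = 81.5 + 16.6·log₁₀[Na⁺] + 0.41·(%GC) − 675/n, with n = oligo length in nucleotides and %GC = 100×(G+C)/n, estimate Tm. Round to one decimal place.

Length n = 56. A=20, T=19, C=7, G=10
G+C = 17, so %GC = 17/56 × 100 = 30.357%
Salt term: 16.6 × (-0.23) = -3.818
GC term: 0.41 × 30.357 = 12.446; length term: −675/56 = −12.054
Tm = 81.5 + (-3.818) + 12.446 − 12.054 = 78.074 → 78.1°C

78.1°C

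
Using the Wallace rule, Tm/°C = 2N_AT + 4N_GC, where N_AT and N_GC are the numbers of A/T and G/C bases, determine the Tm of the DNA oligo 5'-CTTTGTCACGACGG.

Base counts: T=4, A=2, C=4, G=4
AT pairs contribute 6, GC pairs contribute 8.
Tm = 2×6 + 4×8 = 44°C

44°C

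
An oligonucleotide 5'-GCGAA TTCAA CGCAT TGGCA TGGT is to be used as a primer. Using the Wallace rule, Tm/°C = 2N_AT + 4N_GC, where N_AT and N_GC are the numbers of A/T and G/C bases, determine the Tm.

72°C

Base counts: A=6, T=6, G=7, C=5
So N_AT = 12 and N_GC = 12.
Tm = 2(12) + 4(12) = 24 + 48 = 72°C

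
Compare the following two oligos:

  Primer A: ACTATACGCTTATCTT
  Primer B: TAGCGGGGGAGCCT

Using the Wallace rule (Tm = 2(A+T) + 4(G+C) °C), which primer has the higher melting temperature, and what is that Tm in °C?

Primer A: A+T=11, G+C=5 → Tm = 2(11)+4(5) = 42°C
Primer B: A+T=4, G+C=10 → Tm = 2(4)+4(10) = 48°C
42°C vs 48°C → primer B is higher.

Primer B, 48°C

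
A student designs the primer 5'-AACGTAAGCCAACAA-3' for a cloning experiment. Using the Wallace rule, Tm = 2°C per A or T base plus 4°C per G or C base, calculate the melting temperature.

Scanning the sequence gives A=8, G=2, T=1, C=4.
AT pairs contribute 9, GC pairs contribute 6.
Tm = 2(9) + 4(6) = 18 + 24 = 42°C

42°C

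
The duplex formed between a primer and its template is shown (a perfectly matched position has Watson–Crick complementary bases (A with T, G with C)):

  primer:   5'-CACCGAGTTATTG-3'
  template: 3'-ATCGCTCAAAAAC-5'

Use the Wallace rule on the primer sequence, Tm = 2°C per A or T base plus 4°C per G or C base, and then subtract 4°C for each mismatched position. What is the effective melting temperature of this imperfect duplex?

26°C

Primer base counts: A=3, T=4, G=3, C=3 → A+T=7, G+C=6
Perfect-match Tm = 2(7) + 4(6) = 14 + 24 = 38°C
Mismatches (positions where the bases are not complementary): 3 (at positions 1, 3, 10)
Effective Tm = 38 − 3×4 = 38 − 12 = 26°C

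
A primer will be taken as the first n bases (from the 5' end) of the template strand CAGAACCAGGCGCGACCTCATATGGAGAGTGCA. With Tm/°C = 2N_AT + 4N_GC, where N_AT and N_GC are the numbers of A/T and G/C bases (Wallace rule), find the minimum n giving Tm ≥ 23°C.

First 7 bases: CAGAACC → Tm = 22°C (< 23°C)
First 8 bases: CAGAACCA → Tm = 24°C (≥ 23°C)
Since every base adds ≥2°C, Tm only increases with n, so the threshold is first crossed at n = 8.

n = 8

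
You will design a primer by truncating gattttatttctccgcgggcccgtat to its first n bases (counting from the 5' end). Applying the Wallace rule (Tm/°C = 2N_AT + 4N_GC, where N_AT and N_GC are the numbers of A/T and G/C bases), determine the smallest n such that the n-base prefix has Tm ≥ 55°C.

n = 19

First 18 bases: GATTTTATTTCTCCGCGG → Tm = 52°C (< 55°C)
First 19 bases: GATTTTATTTCTCCGCGGG → Tm = 56°C (≥ 55°C)
Since every base adds ≥2°C, Tm only increases with n, so the threshold is first crossed at n = 19.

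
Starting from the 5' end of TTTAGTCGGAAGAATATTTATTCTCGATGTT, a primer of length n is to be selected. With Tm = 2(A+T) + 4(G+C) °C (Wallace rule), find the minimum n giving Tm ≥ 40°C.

n = 15

First 14 bases: TTTAGTCGGAAGAA → Tm = 38°C (< 40°C)
First 15 bases: TTTAGTCGGAAGAAT → Tm = 40°C (≥ 40°C)
Each additional base adds 2°C (A/T) or 4°C (G/C), so Tm is non-decreasing in n; n = 15 is the first length to reach 40°C.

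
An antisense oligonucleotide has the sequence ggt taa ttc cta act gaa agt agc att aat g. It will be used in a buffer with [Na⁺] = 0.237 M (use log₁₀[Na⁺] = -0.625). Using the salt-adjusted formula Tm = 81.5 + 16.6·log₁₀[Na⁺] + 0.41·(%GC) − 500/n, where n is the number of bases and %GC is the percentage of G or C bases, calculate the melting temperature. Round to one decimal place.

Length n = 31. Scanning the sequence gives A=11, T=10, C=4, G=6.
G+C = 10, so %GC = 10/31 × 100 = 32.258%
Salt term: 16.6 × (-0.625) = -10.375
GC term: 0.41 × 32.258 = 13.226; length term: −500/31 = −16.129
Tm = 81.5 + (-10.375) + 13.226 − 16.129 = 68.222 → 68.2°C

68.2°C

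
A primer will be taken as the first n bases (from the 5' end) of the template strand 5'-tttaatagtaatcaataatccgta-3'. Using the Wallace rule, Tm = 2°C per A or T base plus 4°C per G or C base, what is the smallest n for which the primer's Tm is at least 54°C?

n = 22

First 21 bases: TTTAATAGTAATCAATAATCC → Tm = 50°C (< 54°C)
First 22 bases: TTTAATAGTAATCAATAATCCG → Tm = 54°C (≥ 54°C)
Since every base adds ≥2°C, Tm only increases with n, so the threshold is first crossed at n = 22.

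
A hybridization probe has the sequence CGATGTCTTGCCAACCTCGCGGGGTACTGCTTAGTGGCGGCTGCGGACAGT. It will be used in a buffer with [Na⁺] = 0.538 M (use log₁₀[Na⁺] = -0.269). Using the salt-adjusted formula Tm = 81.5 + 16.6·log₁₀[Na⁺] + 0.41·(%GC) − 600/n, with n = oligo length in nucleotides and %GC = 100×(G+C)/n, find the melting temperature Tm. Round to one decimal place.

91.0°C

Length n = 51. Base counts: G=18, T=12, A=7, C=14
G+C = 32, so %GC = 32/51 × 100 = 62.745%
Salt term: 16.6 × (-0.269) = -4.465
GC term: 0.41 × 62.745 = 25.725; length term: −600/51 = −11.765
Tm = 81.5 + (-4.465) + 25.725 − 11.765 = 90.995 → 91.0°C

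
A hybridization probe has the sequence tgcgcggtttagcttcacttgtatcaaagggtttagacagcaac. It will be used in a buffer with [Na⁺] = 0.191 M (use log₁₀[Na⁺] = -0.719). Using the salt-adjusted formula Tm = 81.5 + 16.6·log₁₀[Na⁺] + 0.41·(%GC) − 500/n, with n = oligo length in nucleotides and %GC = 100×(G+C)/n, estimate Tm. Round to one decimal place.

Length n = 44. T=13, A=11, G=11, C=9
G+C = 20, so %GC = 20/44 × 100 = 45.455%
Salt term: 16.6 × (-0.719) = -11.935
GC term: 0.41 × 45.455 = 18.637; length term: −500/44 = −11.364
Tm = 81.5 + (-11.935) + 18.637 − 11.364 = 76.838 → 76.8°C

76.8°C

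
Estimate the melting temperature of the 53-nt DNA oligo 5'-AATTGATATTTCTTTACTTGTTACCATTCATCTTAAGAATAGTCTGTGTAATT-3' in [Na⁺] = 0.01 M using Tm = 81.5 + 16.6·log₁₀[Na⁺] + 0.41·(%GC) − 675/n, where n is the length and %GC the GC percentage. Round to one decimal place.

45.6°C

Length n = 53. Base counts: A=15, C=7, T=25, G=6
G+C = 13, so %GC = 13/53 × 100 = 24.528%
Salt term: 16.6 × (-2) = -33.2
GC term: 0.41 × 24.528 = 10.056; length term: −675/53 = −12.736
Tm = 81.5 + (-33.2) + 10.056 − 12.736 = 45.62 → 45.6°C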